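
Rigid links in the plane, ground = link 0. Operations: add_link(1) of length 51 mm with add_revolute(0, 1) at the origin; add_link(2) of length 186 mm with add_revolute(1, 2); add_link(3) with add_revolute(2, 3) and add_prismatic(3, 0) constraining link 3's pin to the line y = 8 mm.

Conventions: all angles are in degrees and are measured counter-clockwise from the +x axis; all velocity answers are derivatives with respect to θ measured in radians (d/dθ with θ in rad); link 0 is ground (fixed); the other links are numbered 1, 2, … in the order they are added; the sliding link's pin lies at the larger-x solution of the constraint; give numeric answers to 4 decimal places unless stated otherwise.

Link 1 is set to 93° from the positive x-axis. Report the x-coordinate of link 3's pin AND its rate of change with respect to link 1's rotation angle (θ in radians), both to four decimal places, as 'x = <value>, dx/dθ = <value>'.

geometry: r = 51 mm, L = 186 mm, e = 8 mm
crank pin P = (r cos θ, r sin θ) = (-2.669134, 50.930106)
h = r sin θ − e = 50.930106 − 8 = 42.930106
x = r cos θ + √(L² − h²) = -2.669134 + 180.977916 = 178.308782
dx/dθ = −r sin θ − h·r cos θ/√(L² − h²) (θ in radians; h = 42.930106) = -50.296956

x = 178.3088, dx/dθ = -50.2970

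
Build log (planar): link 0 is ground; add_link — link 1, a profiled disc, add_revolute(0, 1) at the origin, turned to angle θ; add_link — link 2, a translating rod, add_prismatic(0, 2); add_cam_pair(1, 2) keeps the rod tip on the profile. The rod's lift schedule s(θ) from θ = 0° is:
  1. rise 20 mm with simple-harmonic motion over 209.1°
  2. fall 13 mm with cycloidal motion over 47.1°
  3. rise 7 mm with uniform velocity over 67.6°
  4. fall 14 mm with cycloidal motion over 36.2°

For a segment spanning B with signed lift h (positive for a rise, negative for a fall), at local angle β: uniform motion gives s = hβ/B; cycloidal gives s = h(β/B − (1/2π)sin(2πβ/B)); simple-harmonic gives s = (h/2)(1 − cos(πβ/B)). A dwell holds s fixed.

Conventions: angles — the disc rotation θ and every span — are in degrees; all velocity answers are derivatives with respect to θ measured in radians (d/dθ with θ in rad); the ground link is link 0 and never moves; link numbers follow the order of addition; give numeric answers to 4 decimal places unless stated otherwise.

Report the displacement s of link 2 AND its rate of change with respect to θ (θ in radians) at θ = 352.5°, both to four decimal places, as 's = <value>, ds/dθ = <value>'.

seg 1 [0°–209.1°] simple-harmonic, h=20: full span → s += 20 → s = 20.0000
seg 2 [209.1°–256.2°] cycloidal, h=-13: full span → s += -13 → s = 7.0000
seg 3 [256.2°–323.8°] uniform, h=7: full span → s += 7 → s = 14.0000
seg 4 [323.8°–360°] cycloidal, h=-14: θ=352.5° here. β=28.7, B=36.2. -14·(0.7928 − sin(2π·0.7928)/(2π)) = -13.2475 → s = 0.7525
velocity in seg [323.8°–360°] (cycloidal), θ in radians: β = 28.7° = 0.5009 rad, B = 36.2° = 0.6318 rad; ds/dθ = (h/B)(1 − cos(2πβ/B)) = ((-14)/0.6318)(1 − cos(2π·0.7928)) = -16.268884 mm/rad

s = 0.7525, ds/dθ = -16.2689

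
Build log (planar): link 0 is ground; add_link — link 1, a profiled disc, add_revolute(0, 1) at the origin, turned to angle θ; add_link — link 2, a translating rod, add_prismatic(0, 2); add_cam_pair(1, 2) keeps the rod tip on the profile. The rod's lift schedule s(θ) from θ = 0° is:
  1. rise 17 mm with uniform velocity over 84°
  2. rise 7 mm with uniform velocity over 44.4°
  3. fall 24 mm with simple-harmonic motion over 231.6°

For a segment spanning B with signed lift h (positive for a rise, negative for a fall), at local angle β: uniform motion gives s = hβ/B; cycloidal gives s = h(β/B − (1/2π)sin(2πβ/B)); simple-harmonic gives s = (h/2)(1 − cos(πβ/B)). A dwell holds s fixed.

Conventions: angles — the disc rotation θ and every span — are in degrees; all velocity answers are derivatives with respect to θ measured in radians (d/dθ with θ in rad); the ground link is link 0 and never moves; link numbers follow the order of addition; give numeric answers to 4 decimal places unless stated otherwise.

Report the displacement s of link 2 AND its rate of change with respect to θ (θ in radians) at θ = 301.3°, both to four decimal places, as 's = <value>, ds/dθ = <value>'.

seg 1 [0°–84°] uniform, h=17: full span → s += 17 → s = 17.0000
seg 2 [84°–128.4°] uniform, h=7: full span → s += 7 → s = 24.0000
seg 3 [128.4°–360°] simple-harmonic, h=-24: θ=301.3° here. β=172.9, B=231.6. -24/2·(1 − cos(π·0.7465)) = -20.3927 → s = 3.6073
velocity in seg [128.4°–360°] (simple-harmonic), θ in radians: β = 172.9° = 3.0177 rad, B = 231.6° = 4.0422 rad; ds/dθ = (πh/(2B)) sin(πβ/B) = (π·(-24)/(2·4.0422)) sin(π·0.7465) = -6.665954 mm/rad

s = 3.6073, ds/dθ = -6.6660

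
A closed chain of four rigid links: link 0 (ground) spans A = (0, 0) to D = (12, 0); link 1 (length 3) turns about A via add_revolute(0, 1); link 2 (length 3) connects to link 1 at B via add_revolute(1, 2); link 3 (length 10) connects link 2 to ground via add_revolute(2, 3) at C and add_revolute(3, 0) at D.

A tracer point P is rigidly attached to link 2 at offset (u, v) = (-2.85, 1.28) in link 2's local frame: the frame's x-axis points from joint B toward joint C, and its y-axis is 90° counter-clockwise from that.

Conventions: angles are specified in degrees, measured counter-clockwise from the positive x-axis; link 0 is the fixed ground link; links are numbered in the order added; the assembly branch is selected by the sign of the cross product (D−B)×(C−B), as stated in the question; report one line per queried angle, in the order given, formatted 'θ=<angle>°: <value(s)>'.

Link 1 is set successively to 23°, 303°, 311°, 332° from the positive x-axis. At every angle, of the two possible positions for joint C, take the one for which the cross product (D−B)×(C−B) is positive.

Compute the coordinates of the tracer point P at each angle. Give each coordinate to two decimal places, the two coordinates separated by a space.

A=(0,0), D=(12.00,0)
θ=23°: B = A + 3.00·(cos23°, sin23°) = (2.7615, 1.1722)
θ=23°: |BD| = 9.3126
θ=23°: circle(B,3.00) ∩ circle(D,10.00): a=-0.2296, h=2.9912
θ=23°:   candidates: C₊=(2.9102,4.1685) cross=27.856; C₋=(2.1572,-1.7663) cross=-27.856
θ=23°:   branch + wants cross > 0 → take C=(2.9102,4.1685) (cross=27.856)
θ=23°: ex = (C−B)/|BC| = (0.0496,0.9988); ey = (-0.9988,0.0496)
θ=23°: P = B + -2.85·ex + 1.28·ey = (1.3418,-1.6108)
θ=303°: B = A + 3.00·(cos303°, sin303°) = (1.6339, -2.5160)
θ=303°: |BD| = 10.6671
θ=303°: circle(B,3.00) ∩ circle(D,10.00): a=1.0681, h=2.8034
θ=303°:   candidates: C₊=(2.0106,0.4602) cross=29.904; C₋=(3.3331,-4.9884) cross=-29.904
θ=303°:   branch + wants cross > 0 → take C=(2.0106,0.4602) (cross=29.904)
θ=303°: ex = (C−B)/|BC| = (0.1256,0.9921); ey = (-0.9921,0.1256)
θ=303°: P = B + -2.85·ex + 1.28·ey = (0.0062,-5.1827)
θ=311°: B = A + 3.00·(cos311°, sin311°) = (1.9682, -2.2641)
θ=311°: |BD| = 10.2842
θ=311°: circle(B,3.00) ∩ circle(D,10.00): a=0.7178, h=2.9129
θ=311°:   candidates: C₊=(2.0271,0.7353) cross=29.956; C₋=(3.3096,-4.9475) cross=-29.956
θ=311°:   branch + wants cross > 0 → take C=(2.0271,0.7353) (cross=29.956)
θ=311°: ex = (C−B)/|BC| = (0.0196,0.9998); ey = (-0.9998,0.0196)
θ=311°: P = B + -2.85·ex + 1.28·ey = (0.6325,-5.0885)
θ=332°: B = A + 3.00·(cos332°, sin332°) = (2.6488, -1.4084)
θ=332°: |BD| = 9.4566
θ=332°: circle(B,3.00) ∩ circle(D,10.00): a=-0.0831, h=2.9988
θ=332°:   candidates: C₊=(2.1200,1.5446) cross=28.359; C₋=(3.0133,-4.3862) cross=-28.359
θ=332°:   branch + wants cross > 0 → take C=(2.1200,1.5446) (cross=28.359)
θ=332°: ex = (C−B)/|BC| = (-0.1763,0.9843); ey = (-0.9843,-0.1763)
θ=332°: P = B + -2.85·ex + 1.28·ey = (1.8913,-4.4394)

θ=23°: 1.34 -1.61
θ=303°: 0.01 -5.18
θ=311°: 0.63 -5.09
θ=332°: 1.89 -4.44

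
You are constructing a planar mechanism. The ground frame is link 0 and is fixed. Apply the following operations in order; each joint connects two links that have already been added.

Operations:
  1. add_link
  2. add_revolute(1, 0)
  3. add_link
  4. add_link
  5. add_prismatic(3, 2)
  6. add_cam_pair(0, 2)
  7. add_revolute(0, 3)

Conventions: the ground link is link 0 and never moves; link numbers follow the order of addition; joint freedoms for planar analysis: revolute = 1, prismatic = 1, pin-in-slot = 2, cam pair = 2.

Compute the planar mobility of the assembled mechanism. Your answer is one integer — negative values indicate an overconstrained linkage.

link 0 = ground. State L|J1|J2 = 1|0|0
+link1  2|0|0
R(1,0) f=1→J1  2|1|0
+link2  3|1|0
+link3  4|1|0
P(3,2) f=1→J1  4|2|0
C(0,2) f=2→J2  4|2|1
R(0,3) f=1→J1  4|3|1
M = 3(4−1)−2·3−1 = 9−6−1 = 2

M = 2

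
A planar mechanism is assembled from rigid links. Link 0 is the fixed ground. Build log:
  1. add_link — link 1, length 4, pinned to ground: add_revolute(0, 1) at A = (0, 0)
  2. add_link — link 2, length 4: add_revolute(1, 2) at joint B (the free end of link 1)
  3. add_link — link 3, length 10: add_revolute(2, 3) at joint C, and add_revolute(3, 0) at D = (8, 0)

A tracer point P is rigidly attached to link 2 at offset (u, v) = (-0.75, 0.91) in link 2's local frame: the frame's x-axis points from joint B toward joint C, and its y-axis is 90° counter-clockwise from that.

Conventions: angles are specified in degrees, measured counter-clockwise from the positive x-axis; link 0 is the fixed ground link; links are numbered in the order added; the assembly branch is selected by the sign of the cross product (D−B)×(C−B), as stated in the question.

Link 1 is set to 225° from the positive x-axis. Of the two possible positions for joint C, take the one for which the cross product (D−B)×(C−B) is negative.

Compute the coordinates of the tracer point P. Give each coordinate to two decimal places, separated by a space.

A=(0,0), D=(8.00,0)
B = A + 4.00·(cos225°, sin225°) = (-2.8284, -2.8284)
|BD| = 11.1917
circle(B,4.00) ∩ circle(D,10.00): a=1.8431, h=3.5501
  candidates: C₊=(-1.9424,1.0722) cross=39.731; C₋=(-0.1480,-5.7975) cross=-39.731
  branch - wants cross < 0 → take C=(-0.1480,-5.7975) (cross=-39.731)
ex = (C−B)/|BC| = (0.6701,-0.7423); ey = (0.7423,0.6701)
P = B + -0.75·ex + 0.91·ey = (-2.6556,-1.6619)

-2.66 -1.66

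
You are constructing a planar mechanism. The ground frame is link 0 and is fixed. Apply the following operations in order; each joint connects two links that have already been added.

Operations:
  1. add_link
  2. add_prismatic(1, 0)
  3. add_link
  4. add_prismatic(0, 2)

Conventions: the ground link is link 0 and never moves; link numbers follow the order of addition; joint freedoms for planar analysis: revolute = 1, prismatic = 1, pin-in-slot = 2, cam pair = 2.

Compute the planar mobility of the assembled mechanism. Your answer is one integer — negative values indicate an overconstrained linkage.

(L,J1,J2)=(1,0,0); link0 fixed
link1: (2,0,0)
P 1-0 [J1]: (2,1,0)
link2: (3,1,0)
P 0-2 [J1]: (3,2,0)
Grübler: 3·2 − 2·2 − 0 = 2

M = 2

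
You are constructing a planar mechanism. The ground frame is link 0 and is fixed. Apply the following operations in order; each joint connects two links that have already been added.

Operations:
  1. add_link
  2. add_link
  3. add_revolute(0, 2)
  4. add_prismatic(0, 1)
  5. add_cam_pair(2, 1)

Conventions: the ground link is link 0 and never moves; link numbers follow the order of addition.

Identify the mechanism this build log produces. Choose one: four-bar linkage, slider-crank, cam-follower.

links: 3 (incl. ground); joints: 1 revolute, 1 prismatic, 1 higher (cam) pair, forming one closed loop
3 links, revolute + prismatic + higher pair in one loop → cam-follower

cam-follower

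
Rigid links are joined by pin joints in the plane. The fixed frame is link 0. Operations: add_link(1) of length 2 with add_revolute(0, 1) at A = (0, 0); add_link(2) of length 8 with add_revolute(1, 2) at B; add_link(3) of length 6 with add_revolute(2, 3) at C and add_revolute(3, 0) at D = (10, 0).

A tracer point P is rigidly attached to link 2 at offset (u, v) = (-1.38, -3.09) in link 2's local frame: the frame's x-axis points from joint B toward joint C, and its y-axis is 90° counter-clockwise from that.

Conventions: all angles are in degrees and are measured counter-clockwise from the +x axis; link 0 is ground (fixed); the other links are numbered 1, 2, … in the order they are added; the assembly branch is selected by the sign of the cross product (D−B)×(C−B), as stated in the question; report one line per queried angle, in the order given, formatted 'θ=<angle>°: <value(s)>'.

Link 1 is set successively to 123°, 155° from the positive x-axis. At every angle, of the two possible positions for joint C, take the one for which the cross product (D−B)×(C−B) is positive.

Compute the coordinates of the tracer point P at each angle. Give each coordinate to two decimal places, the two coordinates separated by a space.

A=(0,0), D=(10.00,0)
θ=123°: B = A + 2.00·(cos123°, sin123°) = (-1.0893, 1.6773)
θ=123°: |BD| = 11.2154
θ=123°: circle(B,8.00) ∩ circle(D,6.00): a=6.8560, h=4.1225
θ=123°:   candidates: C₊=(6.3062,4.7282) cross=46.236; C₋=(5.0730,-3.4242) cross=-46.236
θ=123°:   branch + wants cross > 0 → take C=(6.3062,4.7282) (cross=46.236)
θ=123°: ex = (C−B)/|BC| = (0.9244,0.3814); ey = (-0.3814,0.9244)
θ=123°: P = B + -1.38·ex + -3.09·ey = (-1.1866,-1.7054)
θ=155°: B = A + 2.00·(cos155°, sin155°) = (-1.8126, 0.8452)
θ=155°: |BD| = 11.8428
θ=155°: circle(B,8.00) ∩ circle(D,6.00): a=7.1036, h=3.6796
θ=155°:   candidates: C₊=(5.5354,4.0085) cross=43.577; C₋=(5.0102,-3.3320) cross=-43.577
θ=155°:   branch + wants cross > 0 → take C=(5.5354,4.0085) (cross=43.577)
θ=155°: ex = (C−B)/|BC| = (0.9185,0.3954); ey = (-0.3954,0.9185)
θ=155°: P = B + -1.38·ex + -3.09·ey = (-1.8584,-2.5386)

θ=123°: -1.19 -1.71
θ=155°: -1.86 -2.54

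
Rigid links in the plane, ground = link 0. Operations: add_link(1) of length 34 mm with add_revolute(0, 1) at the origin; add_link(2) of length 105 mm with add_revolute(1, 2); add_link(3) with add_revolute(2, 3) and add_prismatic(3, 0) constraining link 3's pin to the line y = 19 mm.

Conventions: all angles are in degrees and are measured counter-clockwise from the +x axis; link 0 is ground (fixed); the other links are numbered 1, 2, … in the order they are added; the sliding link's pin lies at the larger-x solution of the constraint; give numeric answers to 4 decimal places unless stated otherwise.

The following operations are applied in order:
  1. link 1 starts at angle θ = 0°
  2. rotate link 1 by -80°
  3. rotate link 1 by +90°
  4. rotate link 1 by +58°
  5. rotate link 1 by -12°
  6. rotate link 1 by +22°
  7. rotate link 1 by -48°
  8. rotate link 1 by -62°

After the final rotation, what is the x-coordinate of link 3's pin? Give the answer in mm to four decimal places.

geometry: r = 34 mm, L = 105 mm, e = 19 mm; θ starts at 0°
rotate link 1 by -80°: θ ← 0° -80° = -80°
rotate link 1 by +90°: θ ← -80° +90° = 10°
rotate link 1 by +58°: θ ← 10° +58° = 68°
rotate link 1 by -12°: θ ← 68° -12° = 56°
rotate link 1 by +22°: θ ← 56° +22° = 78°
rotate link 1 by -48°: θ ← 78° -48° = 30°
rotate link 1 by -62°: θ ← 30° -62° = -32°
crank pin P = (r cos θ, r sin θ) = (28.833635, -18.017255)
h = r sin θ − e = -18.017255 − 19 = -37.017255
x = r cos θ + √(L² − h²) = 28.833635 + 98.258449 = 127.092084

127.0921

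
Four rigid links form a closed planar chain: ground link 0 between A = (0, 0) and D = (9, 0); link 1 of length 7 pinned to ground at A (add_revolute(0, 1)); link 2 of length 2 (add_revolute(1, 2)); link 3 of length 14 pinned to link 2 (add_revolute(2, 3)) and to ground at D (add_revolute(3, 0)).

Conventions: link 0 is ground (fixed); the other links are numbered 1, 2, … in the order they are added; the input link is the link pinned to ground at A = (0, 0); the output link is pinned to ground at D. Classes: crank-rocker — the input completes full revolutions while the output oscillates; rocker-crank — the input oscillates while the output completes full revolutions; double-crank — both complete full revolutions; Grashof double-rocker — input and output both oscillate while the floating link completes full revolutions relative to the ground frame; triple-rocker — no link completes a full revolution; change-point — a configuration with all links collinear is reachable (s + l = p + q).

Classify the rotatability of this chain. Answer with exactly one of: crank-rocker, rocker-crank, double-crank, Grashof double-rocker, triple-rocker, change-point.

lengths: ground=9, input=7, coupler=2, output=14
sorted: s=2 (shortest), l=14 (longest), p+q=16
s + l = 16 vs p + q = 16
s + l = p + q → change-point (collinear configuration reachable)

change-point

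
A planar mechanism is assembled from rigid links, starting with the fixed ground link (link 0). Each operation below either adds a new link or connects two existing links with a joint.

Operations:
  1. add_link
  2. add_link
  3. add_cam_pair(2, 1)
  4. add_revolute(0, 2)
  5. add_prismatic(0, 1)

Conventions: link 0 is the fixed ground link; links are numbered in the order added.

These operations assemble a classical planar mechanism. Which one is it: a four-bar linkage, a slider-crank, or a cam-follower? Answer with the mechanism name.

links: 3 (incl. ground); joints: 1 revolute, 1 prismatic, 1 higher (cam) pair, forming one closed loop
3 links, revolute + prismatic + higher pair in one loop → cam-follower

cam-follower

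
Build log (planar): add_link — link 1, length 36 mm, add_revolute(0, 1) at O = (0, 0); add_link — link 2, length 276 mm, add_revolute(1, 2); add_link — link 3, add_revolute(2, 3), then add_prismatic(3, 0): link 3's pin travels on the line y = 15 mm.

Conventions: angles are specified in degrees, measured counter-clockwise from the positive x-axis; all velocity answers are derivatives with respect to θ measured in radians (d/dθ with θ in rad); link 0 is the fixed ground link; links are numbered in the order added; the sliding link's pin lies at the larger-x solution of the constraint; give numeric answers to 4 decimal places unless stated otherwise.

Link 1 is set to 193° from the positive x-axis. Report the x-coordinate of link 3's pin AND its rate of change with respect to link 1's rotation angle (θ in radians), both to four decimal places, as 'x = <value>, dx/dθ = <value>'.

geometry: r = 36 mm, L = 276 mm, e = 15 mm
crank pin P = (r cos θ, r sin θ) = (-35.077322, -8.098238)
h = r sin θ − e = -8.098238 − 15 = -23.098238
x = r cos θ + √(L² − h²) = -35.077322 + 275.031764 = 239.954442
dx/dθ = −r sin θ − h·r cos θ/√(L² − h²) (θ in radians; h = -23.098238) = 5.152308

x = 239.9544, dx/dθ = 5.1523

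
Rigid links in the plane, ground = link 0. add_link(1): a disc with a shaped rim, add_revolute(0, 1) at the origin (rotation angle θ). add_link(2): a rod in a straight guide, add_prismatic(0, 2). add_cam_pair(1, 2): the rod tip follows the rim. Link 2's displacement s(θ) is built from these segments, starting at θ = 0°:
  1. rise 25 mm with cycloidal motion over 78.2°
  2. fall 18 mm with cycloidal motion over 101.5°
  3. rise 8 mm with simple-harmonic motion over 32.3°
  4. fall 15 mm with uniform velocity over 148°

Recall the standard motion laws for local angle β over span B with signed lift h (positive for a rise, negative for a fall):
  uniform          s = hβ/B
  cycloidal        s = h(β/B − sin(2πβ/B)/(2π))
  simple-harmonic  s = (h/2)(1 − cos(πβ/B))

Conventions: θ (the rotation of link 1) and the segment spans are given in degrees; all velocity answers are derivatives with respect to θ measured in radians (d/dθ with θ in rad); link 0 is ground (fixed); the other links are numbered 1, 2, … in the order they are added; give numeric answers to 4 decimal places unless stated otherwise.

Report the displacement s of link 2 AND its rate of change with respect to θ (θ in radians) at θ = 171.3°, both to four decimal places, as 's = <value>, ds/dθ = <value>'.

segment 1 (0° to 78.2°, cycloidal, h = 25) is passed completely: s = 0.0000 + (25) = 25.0000
θ = 171.3° falls in segment 2 (78.2° to 179.7°, cycloidal, h = -18): β = 171.3 − 78.2 = 93.1°, B = 101.5°; Δs = -18·(0.9172 − sin(2π·0.9172)/(2π)) = -17.9338; s = 25.0000 − 17.9338 = 7.0662
velocity in seg [78.2°–179.7°] (cycloidal), θ in radians: β = 93.1° = 1.6249 rad, B = 101.5° = 1.7715 rad; ds/dθ = (h/B)(1 − cos(2πβ/B)) = ((-18)/1.7715)(1 − cos(2π·0.9172)) = -1.343005 mm/rad

s = 7.0662, ds/dθ = -1.3430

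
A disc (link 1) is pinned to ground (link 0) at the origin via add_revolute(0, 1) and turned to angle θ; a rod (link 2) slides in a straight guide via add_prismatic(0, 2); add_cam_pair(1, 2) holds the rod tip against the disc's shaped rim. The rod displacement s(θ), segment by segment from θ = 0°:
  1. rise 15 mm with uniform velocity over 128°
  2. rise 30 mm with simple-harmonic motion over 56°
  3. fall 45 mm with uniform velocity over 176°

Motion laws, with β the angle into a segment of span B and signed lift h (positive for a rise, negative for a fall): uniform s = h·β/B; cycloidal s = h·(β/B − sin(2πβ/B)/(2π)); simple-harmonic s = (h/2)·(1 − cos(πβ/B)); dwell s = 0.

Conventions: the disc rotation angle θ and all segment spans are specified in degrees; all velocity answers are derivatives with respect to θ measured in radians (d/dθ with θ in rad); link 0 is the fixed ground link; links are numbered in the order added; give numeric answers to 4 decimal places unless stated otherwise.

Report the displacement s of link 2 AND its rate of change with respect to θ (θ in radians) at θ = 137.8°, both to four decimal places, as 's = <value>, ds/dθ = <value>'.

segment 1 (0° to 128°, uniform, h = 15) is passed completely: s = 0.0000 + (15) = 15.0000
θ = 137.8° falls in segment 2 (128° to 184°, simple-harmonic, h = 30): β = 137.8 − 128 = 9.8°, B = 56°; Δs = 30/2·(1 − cos(π·0.1750)) = 2.2104; s = 15.0000 + 2.2104 = 17.2104
velocity in seg [128°–184°] (simple-harmonic), θ in radians: β = 9.8° = 0.1710 rad, B = 56° = 0.9774 rad; ds/dθ = (πh/(2B)) sin(πβ/B) = (π·30/(2·0.9774)) sin(π·0.1750) = 25.191895 mm/rad

s = 17.2104, ds/dθ = 25.1919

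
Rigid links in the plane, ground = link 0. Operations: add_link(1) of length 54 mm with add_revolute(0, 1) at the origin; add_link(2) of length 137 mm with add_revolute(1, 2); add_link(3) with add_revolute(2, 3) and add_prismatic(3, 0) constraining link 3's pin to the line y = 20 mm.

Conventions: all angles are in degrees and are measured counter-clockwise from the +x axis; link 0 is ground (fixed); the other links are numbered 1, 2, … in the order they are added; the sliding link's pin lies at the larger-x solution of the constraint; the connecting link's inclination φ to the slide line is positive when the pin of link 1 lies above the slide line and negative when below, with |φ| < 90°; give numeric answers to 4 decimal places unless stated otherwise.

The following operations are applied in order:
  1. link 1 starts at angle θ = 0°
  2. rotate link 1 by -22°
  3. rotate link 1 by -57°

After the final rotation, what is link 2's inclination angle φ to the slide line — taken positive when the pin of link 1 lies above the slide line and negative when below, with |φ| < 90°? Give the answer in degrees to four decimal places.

geometry: r = 54 mm, L = 137 mm, e = 20 mm; θ starts at 0°
rotate link 1 by -22°: θ ← 0° -22° = -22°
rotate link 1 by -57°: θ ← -22° -57° = -79°
h = r sin θ − e = -53.007868 − 20 = -73.007868
sin φ = h / L = -73.007868 / 137 = -0.53290415
φ = arcsin(-0.53290415) = -32.201887°

-32.2019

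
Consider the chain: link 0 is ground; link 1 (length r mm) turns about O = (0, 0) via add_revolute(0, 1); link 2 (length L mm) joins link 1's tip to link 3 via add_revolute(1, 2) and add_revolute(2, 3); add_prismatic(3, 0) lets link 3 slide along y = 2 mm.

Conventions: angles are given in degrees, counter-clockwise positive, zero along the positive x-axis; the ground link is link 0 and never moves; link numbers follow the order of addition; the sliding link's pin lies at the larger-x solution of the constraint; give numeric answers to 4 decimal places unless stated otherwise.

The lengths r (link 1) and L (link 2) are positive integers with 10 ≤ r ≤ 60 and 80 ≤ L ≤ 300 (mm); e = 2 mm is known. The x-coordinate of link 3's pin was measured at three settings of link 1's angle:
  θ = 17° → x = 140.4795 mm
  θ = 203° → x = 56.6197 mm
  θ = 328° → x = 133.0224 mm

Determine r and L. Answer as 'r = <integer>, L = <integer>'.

constraint per measurement: (x − r cos θ)² + (r sin θ − e)² = L²
subtracting the θ₁ and θ₂ equations cancels the r² and L² terms:
r = (x₁² − x₂²) / (2[(x₁cos θ₁ + e sin θ₁) − (x₂cos θ₂ + e sin θ₂)]) = 44.0000 → r = 44
L² = (x₁ − r cos θ₁)² + (r sin θ₁ − e)² = 9801.0057 → L = 99.0000 → L = 99
check at θ₃=328°: x = 133.0224 (printed 133.0224) ✓

r = 44, L = 99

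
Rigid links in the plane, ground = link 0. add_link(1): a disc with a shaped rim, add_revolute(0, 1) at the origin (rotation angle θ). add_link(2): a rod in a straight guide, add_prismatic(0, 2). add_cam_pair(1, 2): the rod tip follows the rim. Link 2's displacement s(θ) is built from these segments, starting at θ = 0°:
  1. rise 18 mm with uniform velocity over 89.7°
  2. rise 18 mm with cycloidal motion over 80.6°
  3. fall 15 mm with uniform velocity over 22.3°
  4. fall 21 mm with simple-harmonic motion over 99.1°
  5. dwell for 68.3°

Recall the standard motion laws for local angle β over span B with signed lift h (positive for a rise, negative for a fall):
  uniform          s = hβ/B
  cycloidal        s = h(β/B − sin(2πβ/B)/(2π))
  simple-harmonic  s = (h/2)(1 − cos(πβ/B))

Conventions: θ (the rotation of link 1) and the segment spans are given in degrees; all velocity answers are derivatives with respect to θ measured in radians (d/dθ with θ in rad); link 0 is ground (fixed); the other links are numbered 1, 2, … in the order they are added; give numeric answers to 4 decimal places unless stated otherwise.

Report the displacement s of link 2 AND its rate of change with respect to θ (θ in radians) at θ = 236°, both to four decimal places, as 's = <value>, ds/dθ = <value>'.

segment 1 (0° to 89.7°, uniform, h = 18) is passed completely: s = 0.0000 + (18) = 18.0000
segment 2 (89.7° to 170.3°, cycloidal, h = 18) is passed completely: s = 18.0000 + (18) = 36.0000
segment 3 (170.3° to 192.6°, uniform, h = -15) is passed completely: s = 36.0000 + (-15) = 21.0000
θ = 236° falls in segment 4 (192.6° to 291.7°, simple-harmonic, h = -21): β = 236 − 192.6 = 43.4°, B = 99.1°; Δs = -21/2·(1 − cos(π·0.4379)) = -8.4658; s = 21.0000 − 8.4658 = 12.5342
velocity in seg [192.6°–291.7°] (simple-harmonic), θ in radians: β = 43.4° = 0.7575 rad, B = 99.1° = 1.7296 rad; ds/dθ = (πh/(2B)) sin(πβ/B) = (π·(-21)/(2·1.7296)) sin(π·0.4379) = -18.710331 mm/rad

s = 12.5342, ds/dθ = -18.7103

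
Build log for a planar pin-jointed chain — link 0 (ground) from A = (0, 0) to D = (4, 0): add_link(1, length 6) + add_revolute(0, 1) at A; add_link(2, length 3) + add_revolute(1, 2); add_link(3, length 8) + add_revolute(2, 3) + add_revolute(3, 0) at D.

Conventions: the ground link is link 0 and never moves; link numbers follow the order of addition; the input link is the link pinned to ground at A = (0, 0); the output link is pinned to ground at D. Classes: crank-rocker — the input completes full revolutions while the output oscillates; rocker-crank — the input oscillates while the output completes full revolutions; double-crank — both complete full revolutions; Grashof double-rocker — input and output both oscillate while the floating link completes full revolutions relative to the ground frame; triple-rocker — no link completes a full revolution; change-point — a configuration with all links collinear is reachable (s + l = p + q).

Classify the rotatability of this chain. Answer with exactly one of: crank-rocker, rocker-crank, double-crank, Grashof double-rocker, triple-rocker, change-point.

lengths: ground=4, input=6, coupler=3, output=8
sorted: s=3 (shortest), l=8 (longest), p+q=10
s + l = 11 vs p + q = 10
s + l > p + q → non-Grashof → no link fully rotates → triple-rocker

triple-rocker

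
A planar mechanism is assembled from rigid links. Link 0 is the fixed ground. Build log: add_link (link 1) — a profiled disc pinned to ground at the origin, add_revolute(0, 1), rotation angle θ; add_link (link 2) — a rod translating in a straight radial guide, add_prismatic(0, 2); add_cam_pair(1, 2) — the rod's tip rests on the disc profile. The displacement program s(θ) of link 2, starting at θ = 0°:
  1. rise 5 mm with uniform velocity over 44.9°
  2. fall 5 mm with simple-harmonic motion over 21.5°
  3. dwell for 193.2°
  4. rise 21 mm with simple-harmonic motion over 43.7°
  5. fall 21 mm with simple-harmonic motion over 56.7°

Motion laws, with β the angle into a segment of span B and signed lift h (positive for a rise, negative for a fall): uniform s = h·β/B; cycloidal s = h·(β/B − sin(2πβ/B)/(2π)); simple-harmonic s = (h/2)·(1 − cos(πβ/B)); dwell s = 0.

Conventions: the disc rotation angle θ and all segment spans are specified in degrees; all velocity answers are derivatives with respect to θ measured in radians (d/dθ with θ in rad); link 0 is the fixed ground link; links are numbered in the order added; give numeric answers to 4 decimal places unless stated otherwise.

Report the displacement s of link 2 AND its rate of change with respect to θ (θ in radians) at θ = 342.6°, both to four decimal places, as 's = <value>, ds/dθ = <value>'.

seg 1 [0°–44.9°] uniform, h=5: full span → s += 5 → s = 5.0000
seg 2 [44.9°–66.4°] simple-harmonic, h=-5: full span → s += -5 → s = 0.0000
seg 3 [66.4°–259.6°] dwell: s stays 0.0000
seg 4 [259.6°–303.3°] simple-harmonic, h=21: full span → s += 21 → s = 21.0000
seg 5 [303.3°–360°] simple-harmonic, h=-21: θ=342.6° here. β=39.3, B=56.7. -21/2·(1 − cos(π·0.6931)) = -16.4868 → s = 4.5132
velocity in seg [303.3°–360°] (simple-harmonic), θ in radians: β = 39.3° = 0.6859 rad, B = 56.7° = 0.9896 rad; ds/dθ = (πh/(2B)) sin(πβ/B) = (π·(-21)/(2·0.9896)) sin(π·0.6931) = -27.384283 mm/rad

s = 4.5132, ds/dθ = -27.3843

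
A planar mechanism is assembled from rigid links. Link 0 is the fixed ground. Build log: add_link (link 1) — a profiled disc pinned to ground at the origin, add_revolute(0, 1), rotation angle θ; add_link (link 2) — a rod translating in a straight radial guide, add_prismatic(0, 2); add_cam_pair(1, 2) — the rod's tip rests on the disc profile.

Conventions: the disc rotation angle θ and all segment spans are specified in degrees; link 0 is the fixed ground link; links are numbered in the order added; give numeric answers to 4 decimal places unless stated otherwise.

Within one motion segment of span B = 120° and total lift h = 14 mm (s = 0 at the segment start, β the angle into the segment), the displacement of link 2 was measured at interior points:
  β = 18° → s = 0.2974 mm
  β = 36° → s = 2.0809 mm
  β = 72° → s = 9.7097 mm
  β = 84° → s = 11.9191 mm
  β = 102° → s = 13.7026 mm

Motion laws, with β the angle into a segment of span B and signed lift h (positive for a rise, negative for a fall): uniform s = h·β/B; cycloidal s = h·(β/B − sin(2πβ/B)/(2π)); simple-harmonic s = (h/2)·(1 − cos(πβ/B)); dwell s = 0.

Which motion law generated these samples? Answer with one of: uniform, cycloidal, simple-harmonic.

candidates at β/B = r: uniform s = h·r (linear in β); cycloidal s = h·(r − sin(2πr)/(2π)); simple-harmonic s = (h/2)(1 − cos(πr))
β=18°: printed 0.2974 | uniform 2.1000, cycloidal 0.2974, simple-harmonic 0.7630
β=36°: printed 2.0809 | uniform 4.2000, cycloidal 2.0809, simple-harmonic 2.8855
β=72°: printed 9.7097 | uniform 8.4000, cycloidal 9.7097, simple-harmonic 9.1631
β=84°: printed 11.9191 | uniform 9.8000, cycloidal 11.9191, simple-harmonic 11.1145
β=102°: printed 13.7026 | uniform 11.9000, cycloidal 13.7026, simple-harmonic 13.2370
only one law matches every sample → cycloidal

cycloidal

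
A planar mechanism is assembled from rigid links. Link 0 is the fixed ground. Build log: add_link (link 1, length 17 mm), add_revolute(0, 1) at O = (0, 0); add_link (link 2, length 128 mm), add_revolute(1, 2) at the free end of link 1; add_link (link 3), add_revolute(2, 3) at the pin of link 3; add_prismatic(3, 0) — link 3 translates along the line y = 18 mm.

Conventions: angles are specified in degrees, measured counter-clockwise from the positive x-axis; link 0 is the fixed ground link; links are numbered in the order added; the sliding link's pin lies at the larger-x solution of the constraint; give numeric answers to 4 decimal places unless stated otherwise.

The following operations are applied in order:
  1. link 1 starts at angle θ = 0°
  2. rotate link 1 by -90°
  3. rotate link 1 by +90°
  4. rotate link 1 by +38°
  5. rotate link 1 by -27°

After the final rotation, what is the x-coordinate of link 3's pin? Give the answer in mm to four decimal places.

geometry: r = 17 mm, L = 128 mm, e = 18 mm; θ starts at 0°
rotate link 1 by -90°: θ ← 0° -90° = -90°
rotate link 1 by +90°: θ ← -90° +90° = 0°
rotate link 1 by +38°: θ ← 0° +38° = 38°
rotate link 1 by -27°: θ ← 38° -27° = 11°
crank pin P = (r cos θ, r sin θ) = (16.687662, 3.243753)
h = r sin θ − e = 3.243753 − 18 = -14.756247
x = r cos θ + √(L² − h²) = 16.687662 + 127.146581 = 143.834244

143.8342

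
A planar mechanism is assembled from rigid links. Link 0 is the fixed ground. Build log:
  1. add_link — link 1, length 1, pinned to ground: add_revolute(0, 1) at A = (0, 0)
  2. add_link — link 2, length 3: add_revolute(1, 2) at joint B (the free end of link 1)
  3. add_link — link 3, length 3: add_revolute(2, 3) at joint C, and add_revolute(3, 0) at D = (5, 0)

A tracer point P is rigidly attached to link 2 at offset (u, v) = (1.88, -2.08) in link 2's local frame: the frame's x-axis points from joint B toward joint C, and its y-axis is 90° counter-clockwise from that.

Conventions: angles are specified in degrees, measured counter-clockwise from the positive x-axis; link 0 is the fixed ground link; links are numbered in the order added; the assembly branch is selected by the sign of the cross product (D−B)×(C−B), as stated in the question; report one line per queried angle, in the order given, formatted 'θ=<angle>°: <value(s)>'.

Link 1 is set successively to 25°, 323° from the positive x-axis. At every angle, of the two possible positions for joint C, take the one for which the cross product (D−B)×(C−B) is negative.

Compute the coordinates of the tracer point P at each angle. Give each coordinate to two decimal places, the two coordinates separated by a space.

A=(0,0), D=(5.00,0)
θ=25°: B = A + 1.00·(cos25°, sin25°) = (0.9063, 0.4226)
θ=25°: |BD| = 4.1154
θ=25°: circle(B,3.00) ∩ circle(D,3.00): a=2.0577, h=2.1831
θ=25°:   candidates: C₊=(3.1773,2.3828) cross=8.984; C₋=(2.7290,-1.9602) cross=-8.984
θ=25°:   branch - wants cross < 0 → take C=(2.7290,-1.9602) (cross=-8.984)
θ=25°: ex = (C−B)/|BC| = (0.6076,-0.7943); ey = (0.7943,0.6076)
θ=25°: P = B + 1.88·ex + -2.08·ey = (0.3964,-2.3343)
θ=323°: B = A + 1.00·(cos323°, sin323°) = (0.7986, -0.6018)
θ=323°: |BD| = 4.2442
θ=323°: circle(B,3.00) ∩ circle(D,3.00): a=2.1221, h=2.1205
θ=323°:   candidates: C₊=(2.5986,1.7982) cross=9.000; C₋=(3.2000,-2.4000) cross=-9.000
θ=323°:   branch - wants cross < 0 → take C=(3.2000,-2.4000) (cross=-9.000)
θ=323°: ex = (C−B)/|BC| = (0.8005,-0.5994); ey = (0.5994,0.8005)
θ=323°: P = B + 1.88·ex + -2.08·ey = (1.0567,-3.3936)

θ=25°: 0.40 -2.33
θ=323°: 1.06 -3.39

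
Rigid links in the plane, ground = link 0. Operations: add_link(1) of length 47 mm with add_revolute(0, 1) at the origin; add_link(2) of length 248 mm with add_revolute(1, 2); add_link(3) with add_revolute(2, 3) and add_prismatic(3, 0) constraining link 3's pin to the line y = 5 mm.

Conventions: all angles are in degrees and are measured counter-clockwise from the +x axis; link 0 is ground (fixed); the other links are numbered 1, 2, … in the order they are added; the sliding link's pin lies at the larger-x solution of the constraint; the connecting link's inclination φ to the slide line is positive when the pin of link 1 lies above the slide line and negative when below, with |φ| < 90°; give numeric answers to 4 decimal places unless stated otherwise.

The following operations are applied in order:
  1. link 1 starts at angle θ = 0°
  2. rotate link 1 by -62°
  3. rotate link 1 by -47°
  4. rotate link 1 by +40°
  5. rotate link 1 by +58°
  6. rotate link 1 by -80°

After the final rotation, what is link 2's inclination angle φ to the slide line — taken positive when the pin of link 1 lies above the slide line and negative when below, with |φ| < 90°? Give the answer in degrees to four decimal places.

geometry: r = 47 mm, L = 248 mm, e = 5 mm; θ starts at 0°
rotate link 1 by -62°: θ ← 0° -62° = -62°
rotate link 1 by -47°: θ ← -62° -47° = -109°
rotate link 1 by +40°: θ ← -109° +40° = -69°
rotate link 1 by +58°: θ ← -69° +58° = -11°
rotate link 1 by -80°: θ ← -11° -80° = -91°
h = r sin θ − e = -46.992842 − 5 = -51.992842
sin φ = h / L = -51.992842 / 248 = -0.20964856
φ = arcsin(-0.20964856) = -12.101757°

-12.1018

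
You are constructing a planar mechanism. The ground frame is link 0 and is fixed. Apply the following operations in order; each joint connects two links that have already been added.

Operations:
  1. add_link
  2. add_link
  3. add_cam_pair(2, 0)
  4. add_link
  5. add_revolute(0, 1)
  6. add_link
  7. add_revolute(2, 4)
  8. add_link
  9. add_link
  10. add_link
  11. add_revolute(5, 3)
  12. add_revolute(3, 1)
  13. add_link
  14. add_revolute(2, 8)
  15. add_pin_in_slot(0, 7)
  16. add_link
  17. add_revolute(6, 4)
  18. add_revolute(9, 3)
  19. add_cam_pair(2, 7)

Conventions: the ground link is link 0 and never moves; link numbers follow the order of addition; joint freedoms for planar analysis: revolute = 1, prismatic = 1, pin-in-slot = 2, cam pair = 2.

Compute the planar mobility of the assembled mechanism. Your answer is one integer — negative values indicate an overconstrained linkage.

ground; <1,0,0>
#1 <2,0,0>
#2 <3,0,0>
C:2↔0 J2 <3,0,1>
#3 <4,0,1>
R:0↔1 J1 <4,1,1>
#4 <5,1,1>
R:2↔4 J1 <5,2,1>
#5 <6,2,1>
#6 <7,2,1>
#7 <8,2,1>
R:5↔3 J1 <8,3,1>
R:3↔1 J1 <8,4,1>
#8 <9,4,1>
R:2↔8 J1 <9,5,1>
PS:0↔7 J2 <9,5,2>
#9 <10,5,2>
R:6↔4 J1 <10,6,2>
R:9↔3 J1 <10,7,2>
C:2↔7 J2 <10,7,3>
3×9 − 2×7 − 1×3 = 10

M = 10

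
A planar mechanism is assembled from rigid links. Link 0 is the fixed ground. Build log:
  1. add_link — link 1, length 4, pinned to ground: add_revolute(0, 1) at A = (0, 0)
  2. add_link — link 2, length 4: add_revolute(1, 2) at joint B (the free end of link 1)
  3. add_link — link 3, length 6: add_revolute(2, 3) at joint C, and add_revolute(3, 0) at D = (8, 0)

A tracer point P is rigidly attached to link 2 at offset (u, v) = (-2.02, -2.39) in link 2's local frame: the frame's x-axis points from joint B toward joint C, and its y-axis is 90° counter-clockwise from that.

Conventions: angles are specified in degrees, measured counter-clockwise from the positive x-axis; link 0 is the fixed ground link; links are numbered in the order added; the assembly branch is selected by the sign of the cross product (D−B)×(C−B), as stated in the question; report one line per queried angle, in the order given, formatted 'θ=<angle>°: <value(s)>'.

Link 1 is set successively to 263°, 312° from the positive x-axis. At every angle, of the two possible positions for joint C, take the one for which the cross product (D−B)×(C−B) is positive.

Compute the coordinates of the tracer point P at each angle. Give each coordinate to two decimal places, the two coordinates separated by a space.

A=(0,0), D=(8.00,0)
θ=263°: B = A + 4.00·(cos263°, sin263°) = (-0.4875, -3.9702)
θ=263°: |BD| = 9.3701
θ=263°: circle(B,4.00) ∩ circle(D,6.00): a=3.6179, h=1.7062
θ=263°:   candidates: C₊=(2.0666,-0.8918) cross=15.987; C₋=(3.5125,-3.9828) cross=-15.987
θ=263°:   branch + wants cross > 0 → take C=(2.0666,-0.8918) (cross=15.987)
θ=263°: ex = (C−B)/|BC| = (0.6385,0.7696); ey = (-0.7696,0.6385)
θ=263°: P = B + -2.02·ex + -2.39·ey = (0.0620,-7.0509)
θ=312°: B = A + 4.00·(cos312°, sin312°) = (2.6765, -2.9726)
θ=312°: |BD| = 6.0972
θ=312°: circle(B,4.00) ∩ circle(D,6.00): a=1.4085, h=3.7438
θ=312°:   candidates: C₊=(2.0810,0.9828) cross=22.827; C₋=(5.7315,-5.5546) cross=-22.827
θ=312°:   branch + wants cross > 0 → take C=(2.0810,0.9828) (cross=22.827)
θ=312°: ex = (C−B)/|BC| = (-0.1489,0.9889); ey = (-0.9889,-0.1489)
θ=312°: P = B + -2.02·ex + -2.39·ey = (5.3406,-4.6143)

θ=263°: 0.06 -7.05
θ=312°: 5.34 -4.61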